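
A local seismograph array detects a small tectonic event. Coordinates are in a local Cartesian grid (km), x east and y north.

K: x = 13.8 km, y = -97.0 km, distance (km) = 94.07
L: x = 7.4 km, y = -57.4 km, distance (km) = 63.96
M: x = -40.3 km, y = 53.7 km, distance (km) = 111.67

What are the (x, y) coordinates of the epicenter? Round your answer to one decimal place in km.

(51.0, -10.6)

Circle about each station: (x − 13.8)² + (y + 97.0)² = 94.07²; (x − 7.4)² + (y + 57.4)² = 63.96²; (x + 40.3)² + (y − 53.7)² = 111.67².
Subtracting pairs of circle equations eliminates x²+y² and gives linear equations (the radical axes):
-12.8 x + 79.2 y = -1491.64
-108.2 x + 301.4 y = -8712.68
Solving the 2×2 system: x ≈ 51.0, y ≈ -10.6 km.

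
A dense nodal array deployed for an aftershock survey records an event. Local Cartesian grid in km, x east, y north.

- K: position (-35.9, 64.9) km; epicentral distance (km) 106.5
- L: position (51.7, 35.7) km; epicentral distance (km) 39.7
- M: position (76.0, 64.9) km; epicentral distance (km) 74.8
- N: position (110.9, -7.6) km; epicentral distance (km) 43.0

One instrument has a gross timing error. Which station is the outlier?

N

Solve using three stations at a time. Using K, L, M (subtract circle equations pairwise → linear system) gives (x, y) ≈ (45.7, -3.4).
Distances from that point to each station vs reported:
  K: calculated 106.5 vs reported 106.5 → residual 0.0 km
  L: calculated 39.6 vs reported 39.7 → residual 0.1 km
  M: calculated 74.7 vs reported 74.8 → residual 0.1 km
  N: calculated 65.3 vs reported 43.0 → residual 22.3 km
K, L, M are mutually consistent (residuals ≈ 0); N is off by 22.3 km.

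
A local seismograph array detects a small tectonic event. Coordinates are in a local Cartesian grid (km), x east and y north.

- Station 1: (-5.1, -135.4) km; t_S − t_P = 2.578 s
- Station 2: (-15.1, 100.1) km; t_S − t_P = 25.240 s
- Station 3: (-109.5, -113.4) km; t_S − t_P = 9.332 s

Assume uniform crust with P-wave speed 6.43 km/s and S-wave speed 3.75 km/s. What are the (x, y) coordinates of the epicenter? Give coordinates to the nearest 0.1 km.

(-26.6, -126.7)

Distance from S−P lag: d = Δt · v_P v_S / (v_P − v_S) = Δt · (6.43·3.75)/(6.43−3.75) ≈ 8.9972·Δt.
So d_Station 1 = 23.19, d_Station 2 = 227.09, d_Station 3 = 83.96 km.
Circle about each station: (x + 5.1)² + (y + 135.4)² = 23.19²; (x + 15.1)² + (y − 100.1)² = 227.09²; (x + 109.5)² + (y + 113.4)² = 83.96².
Subtracting the Station 1 equation from the Station 2 and Station 3 equations removes the quadratic terms:
-20.0 x + 471.0 y = -59143.24
-208.8 x + 44.0 y = -20.87
Solving the 2×2 system: x ≈ -26.6, y ≈ -126.7 km.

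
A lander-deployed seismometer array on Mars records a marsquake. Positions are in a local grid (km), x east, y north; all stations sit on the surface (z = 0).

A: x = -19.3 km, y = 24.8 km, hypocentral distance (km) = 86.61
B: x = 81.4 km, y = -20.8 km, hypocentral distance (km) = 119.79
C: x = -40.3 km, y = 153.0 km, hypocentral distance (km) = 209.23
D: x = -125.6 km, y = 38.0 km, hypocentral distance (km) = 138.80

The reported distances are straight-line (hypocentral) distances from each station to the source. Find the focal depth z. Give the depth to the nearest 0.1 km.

38.8 km

Each station gives a sphere (x−x_i)² + (y−y_i)² + z² = d_i² (stations at z=0).
Subtracting the A sphere from B and C: z² cancels, leaving linear equations in x and y:
201.4 x − 91.2 y = -777.28
-42.0 x + 256.4 y = -12230.34
Solving: x ≈ -27.499, y ≈ -52.205 km (keep extra digits for the depth step; rounded: -27.5, -52.2).
Then from the A sphere: z² = 86.61² − (x + 19.3)² − (y − 24.8)² with x = -27.499, y = -52.205, so z ≈ 38.785 ≈ 38.8 km.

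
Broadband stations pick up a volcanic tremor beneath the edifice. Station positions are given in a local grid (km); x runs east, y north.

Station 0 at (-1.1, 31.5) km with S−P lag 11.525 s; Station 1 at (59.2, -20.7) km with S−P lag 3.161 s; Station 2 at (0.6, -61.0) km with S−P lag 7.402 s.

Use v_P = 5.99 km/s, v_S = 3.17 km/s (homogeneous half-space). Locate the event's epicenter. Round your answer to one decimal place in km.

Distance from S−P lag: d = Δt · v_P v_S / (v_P − v_S) = Δt · (5.99·3.17)/(5.99−3.17) ≈ 6.7334·Δt.
So d_Station 0 = 77.60, d_Station 1 = 21.28, d_Station 2 = 49.84 km.
Circle about each station: (x + 1.1)² + (y − 31.5)² = 77.60²; (x − 59.2)² + (y + 20.7)² = 21.28²; (x − 0.6)² + (y + 61.0)² = 49.84².
Subtracting the Station 0 equation from the Station 1 and Station 2 equations removes the quadratic terms:
120.6 x − 104.4 y = 8508.59
3.4 x − 185.0 y = 6265.63
Solving the 2×2 system: x ≈ 41.9, y ≈ -33.1 km.

(41.9, -33.1)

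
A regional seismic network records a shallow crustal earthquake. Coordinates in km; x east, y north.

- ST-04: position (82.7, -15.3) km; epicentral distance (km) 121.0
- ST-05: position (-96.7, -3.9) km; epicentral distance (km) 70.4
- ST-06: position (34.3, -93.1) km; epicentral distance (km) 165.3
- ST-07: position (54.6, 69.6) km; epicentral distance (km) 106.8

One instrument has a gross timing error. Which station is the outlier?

ST-04

Solve using three stations at a time. Using ST-05, ST-06, ST-07 (subtract circle equations pairwise → linear system) gives (x, y) ≈ (-50.2, 49.0).
Distances from that point to each station vs reported:
  ST-04: calculated 147.6 vs reported 121.0 → residual 26.6 km
  ST-05: calculated 70.4 vs reported 70.4 → residual 0.0 km
  ST-06: calculated 165.3 vs reported 165.3 → residual 0.0 km
  ST-07: calculated 106.8 vs reported 106.8 → residual 0.0 km
ST-05, ST-06, ST-07 are mutually consistent (residuals ≈ 0); ST-04 is off by 26.6 km.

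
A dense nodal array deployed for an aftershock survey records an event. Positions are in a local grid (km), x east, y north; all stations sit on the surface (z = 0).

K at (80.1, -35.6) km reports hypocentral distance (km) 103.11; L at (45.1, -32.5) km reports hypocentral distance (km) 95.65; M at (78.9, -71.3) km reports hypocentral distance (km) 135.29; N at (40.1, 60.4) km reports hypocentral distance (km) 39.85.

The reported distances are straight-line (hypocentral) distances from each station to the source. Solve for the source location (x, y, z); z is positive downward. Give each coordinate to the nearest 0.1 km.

x ≈ 49.3 km, y ≈ 55.0 km, depth ≈ 38.4 km

Each station gives a sphere (x−x_i)² + (y−y_i)² + z² = d_i² (stations at z=0).
Subtracting the K sphere from L and M: z² cancels, leaving linear equations in x and y:
-70.0 x + 6.2 y = -3110.36
-2.4 x − 71.4 y = -4046.18
Solving: x ≈ 49.306, y ≈ 55.012 km (keep extra digits for the depth step; rounded: 49.3, 55.0).
Then from the K sphere: z² = 103.11² − (x − 80.1)² − (y + 35.6)² with x = 49.306, y = 55.012, so z ≈ 38.378 ≈ 38.4 km.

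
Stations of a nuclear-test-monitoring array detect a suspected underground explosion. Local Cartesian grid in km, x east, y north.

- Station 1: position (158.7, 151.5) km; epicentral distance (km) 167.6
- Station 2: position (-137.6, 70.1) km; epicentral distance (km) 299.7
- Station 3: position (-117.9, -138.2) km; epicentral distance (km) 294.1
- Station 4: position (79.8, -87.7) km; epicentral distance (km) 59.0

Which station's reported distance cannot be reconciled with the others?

Station 4

Solve using three stations at a time. Using Station 1, Station 2, Station 3 (subtract circle equations pairwise → linear system) gives (x, y) ≈ (149.5, -15.8).
Distances from that point to each station vs reported:
  Station 1: calculated 167.6 vs reported 167.6 → residual 0.0 km
  Station 2: calculated 299.7 vs reported 299.7 → residual 0.0 km
  Station 3: calculated 294.1 vs reported 294.1 → residual 0.0 km
  Station 4: calculated 100.1 vs reported 59.0 → residual 41.1 km
Station 1, Station 2, Station 3 are mutually consistent (residuals ≈ 0); Station 4 is off by 41.1 km.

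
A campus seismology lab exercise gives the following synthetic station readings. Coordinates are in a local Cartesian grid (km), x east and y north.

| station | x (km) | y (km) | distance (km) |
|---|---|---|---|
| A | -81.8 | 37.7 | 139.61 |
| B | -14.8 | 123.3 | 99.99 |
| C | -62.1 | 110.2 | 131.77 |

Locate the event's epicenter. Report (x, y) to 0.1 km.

Circle about each station: (x + 81.8)² + (y − 37.7)² = 139.61²; (x + 14.8)² + (y − 123.3)² = 99.99²; (x + 62.1)² + (y − 110.2)² = 131.77².
Subtracting the A equation from the B and C equations removes the quadratic terms:
134.0 x + 171.2 y = 16802.35
39.4 x + 145.0 y = 10015.54
Solving the 2×2 system: x ≈ 56.9, y ≈ 53.6 km.

(56.9, 53.6)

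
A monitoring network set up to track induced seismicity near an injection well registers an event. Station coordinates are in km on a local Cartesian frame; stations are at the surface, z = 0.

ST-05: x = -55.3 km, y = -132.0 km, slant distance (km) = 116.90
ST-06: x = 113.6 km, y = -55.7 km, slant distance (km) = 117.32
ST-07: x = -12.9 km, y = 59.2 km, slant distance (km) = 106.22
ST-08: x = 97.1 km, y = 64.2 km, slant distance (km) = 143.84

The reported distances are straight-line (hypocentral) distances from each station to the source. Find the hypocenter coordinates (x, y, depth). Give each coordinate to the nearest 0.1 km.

Each station gives a sphere (x−x_i)² + (y−y_i)² + z² = d_i² (stations at z=0).
Subtracting the ST-05 sphere from ST-06 and ST-07: z² cancels, leaving linear equations in x and y:
337.8 x + 152.6 y = -4573.01
84.8 x + 382.4 y = -14428.12
Solving: x ≈ 3.897, y ≈ -38.595 km (keep extra digits for the depth step; rounded: 3.9, -38.6).
Then from the ST-05 sphere: z² = 116.90² − (x + 55.3)² − (y + 132.0)² with x = 3.897, y = -38.595, so z ≈ 37.906 ≈ 37.9 km.

(3.9, -38.6, 37.9)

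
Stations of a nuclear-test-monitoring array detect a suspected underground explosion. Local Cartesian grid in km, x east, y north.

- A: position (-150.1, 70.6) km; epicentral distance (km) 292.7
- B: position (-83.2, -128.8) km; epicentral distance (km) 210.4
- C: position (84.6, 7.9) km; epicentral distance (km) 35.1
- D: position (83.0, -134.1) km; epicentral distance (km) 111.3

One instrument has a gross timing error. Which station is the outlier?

A

Solve using three stations at a time. Using B, C, D (subtract circle equations pairwise → linear system) gives (x, y) ≈ (99.2, -24.0).
Distances from that point to each station vs reported:
  A: calculated 266.7 vs reported 292.7 → residual 26.0 km
  B: calculated 210.4 vs reported 210.4 → residual 0.0 km
  C: calculated 35.1 vs reported 35.1 → residual 0.0 km
  D: calculated 111.3 vs reported 111.3 → residual 0.0 km
B, C, D are mutually consistent (residuals ≈ 0); A is off by 26.0 km.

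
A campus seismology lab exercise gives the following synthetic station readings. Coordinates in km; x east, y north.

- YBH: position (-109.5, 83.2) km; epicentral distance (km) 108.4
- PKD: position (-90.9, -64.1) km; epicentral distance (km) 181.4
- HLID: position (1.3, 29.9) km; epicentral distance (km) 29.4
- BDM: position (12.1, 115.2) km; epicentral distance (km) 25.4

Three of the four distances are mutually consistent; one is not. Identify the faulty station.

HLID

Solve using three stations at a time. Using YBH, PKD, BDM (subtract circle equations pairwise → linear system) gives (x, y) ≈ (-1.6, 93.8).
Distances from that point to each station vs reported:
  YBH: calculated 108.4 vs reported 108.4 → residual 0.0 km
  PKD: calculated 181.4 vs reported 181.4 → residual 0.0 km
  HLID: calculated 64.0 vs reported 29.4 → residual 34.6 km
  BDM: calculated 25.4 vs reported 25.4 → residual 0.0 km
YBH, PKD, BDM are mutually consistent (residuals ≈ 0); HLID is off by 34.6 km.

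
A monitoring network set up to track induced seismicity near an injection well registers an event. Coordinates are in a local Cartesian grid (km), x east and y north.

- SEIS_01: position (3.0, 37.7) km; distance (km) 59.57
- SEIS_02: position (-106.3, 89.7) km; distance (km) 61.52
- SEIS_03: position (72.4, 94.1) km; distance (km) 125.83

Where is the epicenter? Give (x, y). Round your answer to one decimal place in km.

x ≈ -50.0 km, y ≈ 64.9 km

Circle about each station: (x − 3.0)² + (y − 37.7)² = 59.57²; (x + 106.3)² + (y − 89.7)² = 61.52²; (x − 72.4)² + (y − 94.1)² = 125.83².
Subtracting pairs of circle equations eliminates x²+y² and gives linear equations (the radical axes):
-218.6 x + 104.0 y = 17679.36
138.8 x + 112.8 y = 381.68
Solving the 2×2 system: x ≈ -50.0, y ≈ 64.9 km.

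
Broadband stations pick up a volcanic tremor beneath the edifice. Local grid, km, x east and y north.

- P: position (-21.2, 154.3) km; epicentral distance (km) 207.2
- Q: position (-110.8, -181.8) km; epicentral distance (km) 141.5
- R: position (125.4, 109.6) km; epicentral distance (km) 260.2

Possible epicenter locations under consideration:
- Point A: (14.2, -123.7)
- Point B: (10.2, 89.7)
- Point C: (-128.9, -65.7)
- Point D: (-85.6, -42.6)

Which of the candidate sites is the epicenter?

For each candidate, compare |candidate − station| to the reported distance:
Point A: residuals P 73.0, Q 3.7, R 1.8 → max 73.0 km
Point B: residuals P 135.4, Q 155.7, R 143.3 → max 155.7 km
Point C: residuals P 37.7, Q 24.0, R 48.7 → max 48.7 km
Point D: residuals P 0.0, Q 0.0, R 0.0 → max 0.0 km
Only Point D has all residuals ≈ 0.

Point D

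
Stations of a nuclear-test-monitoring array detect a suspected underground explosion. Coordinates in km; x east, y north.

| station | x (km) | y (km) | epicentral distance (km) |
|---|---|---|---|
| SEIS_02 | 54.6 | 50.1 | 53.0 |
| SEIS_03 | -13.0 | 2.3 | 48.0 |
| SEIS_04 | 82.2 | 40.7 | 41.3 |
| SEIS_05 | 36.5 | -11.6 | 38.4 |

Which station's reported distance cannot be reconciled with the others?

SEIS_03

Solve using three stations at a time. Using SEIS_02, SEIS_04, SEIS_05 (subtract circle equations pairwise → linear system) gives (x, y) ≈ (73.1, 0.4).
Distances from that point to each station vs reported:
  SEIS_02: calculated 53.0 vs reported 53.0 → residual 0.0 km
  SEIS_03: calculated 86.1 vs reported 48.0 → residual 38.1 km
  SEIS_04: calculated 41.4 vs reported 41.3 → residual 0.1 km
  SEIS_05: calculated 38.5 vs reported 38.4 → residual 0.1 km
SEIS_02, SEIS_04, SEIS_05 are mutually consistent (residuals ≈ 0); SEIS_03 is off by 38.1 km.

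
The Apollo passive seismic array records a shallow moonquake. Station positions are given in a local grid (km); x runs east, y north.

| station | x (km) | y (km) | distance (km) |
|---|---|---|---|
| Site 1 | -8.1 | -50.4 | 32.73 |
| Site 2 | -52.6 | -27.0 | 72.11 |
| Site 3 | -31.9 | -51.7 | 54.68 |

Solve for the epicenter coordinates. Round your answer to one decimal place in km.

Circle about each station: (x + 8.1)² + (y + 50.4)² = 32.73²; (x + 52.6)² + (y + 27.0)² = 72.11²; (x + 31.9)² + (y + 51.7)² = 54.68².
Subtracting the Site 1 equation from the Site 2 and Site 3 equations removes the quadratic terms:
-89.0 x + 46.8 y = -3238.61
-47.6 x − 2.6 y = -833.92
Solving the 2×2 system: x ≈ 19.3, y ≈ -32.5 km.

19.3 km east, -32.5 km north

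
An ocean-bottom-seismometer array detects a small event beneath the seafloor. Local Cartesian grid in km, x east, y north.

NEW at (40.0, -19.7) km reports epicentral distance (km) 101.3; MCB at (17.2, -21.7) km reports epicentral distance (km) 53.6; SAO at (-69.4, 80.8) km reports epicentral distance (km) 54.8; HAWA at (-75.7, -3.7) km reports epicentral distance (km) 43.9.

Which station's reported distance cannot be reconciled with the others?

Solve using three stations at a time. Using NEW, SAO, HAWA (subtract circle equations pairwise → linear system) gives (x, y) ≈ (-48.1, 30.4).
Distances from that point to each station vs reported:
  NEW: calculated 101.3 vs reported 101.3 → residual 0.0 km
  MCB: calculated 83.5 vs reported 53.6 → residual 29.9 km
  SAO: calculated 54.8 vs reported 54.8 → residual 0.0 km
  HAWA: calculated 43.9 vs reported 43.9 → residual 0.0 km
NEW, SAO, HAWA are mutually consistent (residuals ≈ 0); MCB is off by 29.9 km.

MCB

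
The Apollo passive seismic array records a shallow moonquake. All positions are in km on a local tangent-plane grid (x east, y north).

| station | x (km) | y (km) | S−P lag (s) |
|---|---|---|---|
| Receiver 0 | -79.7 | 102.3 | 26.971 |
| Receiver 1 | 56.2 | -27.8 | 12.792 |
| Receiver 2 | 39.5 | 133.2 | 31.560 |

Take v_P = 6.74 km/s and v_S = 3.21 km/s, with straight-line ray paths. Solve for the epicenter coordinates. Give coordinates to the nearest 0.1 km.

Distance from S−P lag: d = Δt · v_P v_S / (v_P − v_S) = Δt · (6.74·3.21)/(6.74−3.21) ≈ 6.1290·Δt.
So d_Receiver 0 = 165.31, d_Receiver 1 = 78.40, d_Receiver 2 = 193.43 km.
Circle about each station: (x + 79.7)² + (y − 102.3)² = 165.31²; (x − 56.2)² + (y + 27.8)² = 78.40²; (x − 39.5)² + (y − 133.2)² = 193.43².
Subtracting the Receiver 0 equation from the Receiver 1 and Receiver 2 equations removes the quadratic terms:
271.8 x − 260.2 y = 8294.74
238.4 x + 61.8 y = -7602.66
Solving the 2×2 system: x ≈ -18.6, y ≈ -51.3 km.

-18.6 km east, -51.3 km north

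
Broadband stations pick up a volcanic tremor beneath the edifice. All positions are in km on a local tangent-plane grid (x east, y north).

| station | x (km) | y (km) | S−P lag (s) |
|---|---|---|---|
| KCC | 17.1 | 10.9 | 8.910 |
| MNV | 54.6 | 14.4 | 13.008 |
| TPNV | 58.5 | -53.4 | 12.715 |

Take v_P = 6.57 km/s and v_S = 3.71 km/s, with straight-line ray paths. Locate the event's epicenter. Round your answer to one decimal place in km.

x ≈ -47.2 km, y ≈ -29.5 km

Distance from S−P lag: d = Δt · v_P v_S / (v_P − v_S) = Δt · (6.57·3.71)/(6.57−3.71) ≈ 8.5226·Δt.
So d_KCC = 75.94, d_MNV = 110.86, d_TPNV = 108.37 km.
Circle about each station: (x − 17.1)² + (y − 10.9)² = 75.94²; (x − 54.6)² + (y − 14.4)² = 110.86²; (x − 58.5)² + (y + 53.4)² = 108.37².
Subtracting pairs of circle equations eliminates x²+y² and gives linear equations (the radical axes):
75.0 x + 7.0 y = -3745.76
82.8 x − 128.6 y = -114.58
Solving the 2×2 system: x ≈ -47.2, y ≈ -29.5 km.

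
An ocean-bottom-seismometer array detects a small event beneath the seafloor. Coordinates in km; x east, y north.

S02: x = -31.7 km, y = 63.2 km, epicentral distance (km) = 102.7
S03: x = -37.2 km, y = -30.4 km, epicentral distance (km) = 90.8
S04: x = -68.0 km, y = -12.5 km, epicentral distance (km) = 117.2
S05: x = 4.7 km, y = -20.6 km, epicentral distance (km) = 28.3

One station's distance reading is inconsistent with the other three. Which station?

Solve using three stations at a time. Using S02, S03, S04 (subtract circle equations pairwise → linear system) gives (x, y) ≈ (48.6, -0.8).
Distances from that point to each station vs reported:
  S02: calculated 102.6 vs reported 102.7 → residual 0.1 km
  S03: calculated 90.7 vs reported 90.8 → residual 0.1 km
  S04: calculated 117.1 vs reported 117.2 → residual 0.1 km
  S05: calculated 48.1 vs reported 28.3 → residual 19.8 km
S02, S03, S04 are mutually consistent (residuals ≈ 0); S05 is off by 19.8 km.

S05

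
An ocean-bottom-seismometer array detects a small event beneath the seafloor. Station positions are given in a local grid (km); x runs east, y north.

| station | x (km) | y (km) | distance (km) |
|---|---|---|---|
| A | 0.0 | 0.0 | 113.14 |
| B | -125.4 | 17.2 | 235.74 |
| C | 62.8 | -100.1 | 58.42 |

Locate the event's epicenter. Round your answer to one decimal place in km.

99.2 km east, -54.4 km north

Circle about each station: x² + y² = 113.14²; (x + 125.4)² + (y − 17.2)² = 235.74²; (x − 62.8)² + (y + 100.1)² = 58.42².
Subtracting the A equation from the B and C equations removes the quadratic terms:
-250.8 x + 34.4 y = -26751.69
125.6 x − 200.2 y = 23351.61
Solving the 2×2 system: x ≈ 99.2, y ≈ -54.4 km.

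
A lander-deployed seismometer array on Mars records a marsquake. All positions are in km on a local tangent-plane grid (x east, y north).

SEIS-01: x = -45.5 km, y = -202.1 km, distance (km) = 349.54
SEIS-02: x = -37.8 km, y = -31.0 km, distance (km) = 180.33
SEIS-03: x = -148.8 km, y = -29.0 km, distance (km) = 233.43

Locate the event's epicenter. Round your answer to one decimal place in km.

Circle about each station: (x + 45.5)² + (y + 202.1)² = 349.54²; (x + 37.8)² + (y + 31.0)² = 180.33²; (x + 148.8)² + (y + 29.0)² = 233.43².
Subtracting pairs of circle equations eliminates x²+y² and gives linear equations (the radical axes):
15.4 x + 342.2 y = 49134.48
-206.6 x + 346.2 y = 47756.43
Solving the 2×2 system: x ≈ 8.8, y ≈ 143.2 km.

x ≈ 8.8 km, y ≈ 143.2 km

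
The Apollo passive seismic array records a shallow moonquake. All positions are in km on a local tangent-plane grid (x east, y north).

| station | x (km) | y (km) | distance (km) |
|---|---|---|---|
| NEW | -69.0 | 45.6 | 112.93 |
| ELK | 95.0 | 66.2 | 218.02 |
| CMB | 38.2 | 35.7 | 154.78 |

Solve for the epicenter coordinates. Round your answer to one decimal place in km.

x ≈ -77.6 km, y ≈ -67.0 km

Circle about each station: (x + 69.0)² + (y − 45.6)² = 112.93²; (x − 95.0)² + (y − 66.2)² = 218.02²; (x − 38.2)² + (y − 35.7)² = 154.78².
Subtracting pairs of circle equations eliminates x²+y² and gives linear equations (the radical axes):
328.0 x + 41.2 y = -28212.46
214.4 x − 19.8 y = -15310.29
Solving the 2×2 system: x ≈ -77.6, y ≈ -67.0 km.
Check against NEW (with the unrounded x, y): √((x + 69.0)²+(y − 45.6)²) = 112.93 ≈ 112.93 km. ✓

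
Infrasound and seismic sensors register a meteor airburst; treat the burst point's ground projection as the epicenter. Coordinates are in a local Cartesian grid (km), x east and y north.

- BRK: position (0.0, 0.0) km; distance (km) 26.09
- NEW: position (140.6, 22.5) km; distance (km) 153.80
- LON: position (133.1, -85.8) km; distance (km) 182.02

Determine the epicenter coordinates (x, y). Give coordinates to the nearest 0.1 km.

(-13.2, 22.5)

Circle about each station: x² + y² = 26.09²; (x − 140.6)² + (y − 22.5)² = 153.80²; (x − 133.1)² + (y + 85.8)² = 182.02².
Subtracting pairs of circle equations eliminates x²+y² and gives linear equations (the radical axes):
281.2 x + 45.0 y = -2699.14
266.2 x − 171.6 y = -7373.34
Solving the 2×2 system: x ≈ -13.2, y ≈ 22.5 km.
Check against BRK (with the unrounded x, y): √(x²+y²) = 26.08 ≈ 26.09 km. ✓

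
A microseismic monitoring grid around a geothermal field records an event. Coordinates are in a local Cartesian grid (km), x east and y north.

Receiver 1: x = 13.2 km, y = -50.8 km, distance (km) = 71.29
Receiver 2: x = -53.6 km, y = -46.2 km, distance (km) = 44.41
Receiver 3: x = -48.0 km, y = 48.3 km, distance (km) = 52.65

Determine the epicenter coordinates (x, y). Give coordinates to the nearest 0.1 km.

-40.4 km east, -3.8 km north

Circle about each station: (x − 13.2)² + (y + 50.8)² = 71.29²; (x + 53.6)² + (y + 46.2)² = 44.41²; (x + 48.0)² + (y − 48.3)² = 52.65².
Subtracting the Receiver 1 equation from the Receiver 2 and Receiver 3 equations removes the quadratic terms:
-133.6 x + 9.2 y = 5362.54
-122.4 x + 198.2 y = 4192.25
Solving the 2×2 system: x ≈ -40.4, y ≈ -3.8 km.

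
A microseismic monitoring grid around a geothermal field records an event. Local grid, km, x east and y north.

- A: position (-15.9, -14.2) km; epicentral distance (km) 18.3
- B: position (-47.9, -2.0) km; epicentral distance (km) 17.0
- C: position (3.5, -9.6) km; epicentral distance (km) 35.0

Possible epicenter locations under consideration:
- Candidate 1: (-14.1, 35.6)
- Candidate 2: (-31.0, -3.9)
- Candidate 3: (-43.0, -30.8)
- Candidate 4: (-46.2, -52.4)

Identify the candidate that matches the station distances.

Candidate 2

For each candidate, compare |candidate − station| to the reported distance:
Candidate 1: residuals A 31.5, B 33.6, C 13.5 → max 33.6 km
Candidate 2: residuals A 0.0, B 0.0, C 0.0 → max 0.0 km
Candidate 3: residuals A 13.5, B 12.2, C 16.1 → max 16.1 km
Candidate 4: residuals A 30.5, B 33.4, C 30.6 → max 33.4 km
Only Candidate 2 has all residuals ≈ 0.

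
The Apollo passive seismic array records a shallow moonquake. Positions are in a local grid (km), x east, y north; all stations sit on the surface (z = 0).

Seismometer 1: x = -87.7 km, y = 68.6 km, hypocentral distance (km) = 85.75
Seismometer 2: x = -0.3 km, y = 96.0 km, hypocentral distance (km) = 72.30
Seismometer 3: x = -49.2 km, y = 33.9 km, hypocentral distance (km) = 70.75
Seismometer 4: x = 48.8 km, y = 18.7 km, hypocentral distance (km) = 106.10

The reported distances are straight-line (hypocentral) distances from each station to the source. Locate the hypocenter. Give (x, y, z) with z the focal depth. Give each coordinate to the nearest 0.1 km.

(-26.2, 64.3, 59.6)

Each station gives a sphere (x−x_i)² + (y−y_i)² + z² = d_i² (stations at z=0).
Subtracting the Seismometer 1 sphere from Seismometer 2 and Seismometer 3: z² cancels, leaving linear equations in x and y:
174.8 x + 54.8 y = -1055.39
77.0 x − 69.4 y = -6479.90
Solving: x ≈ -26.197, y ≈ 64.304 km (keep extra digits for the depth step; rounded: -26.2, 64.3).
Then from the Seismometer 1 sphere: z² = 85.75² − (x + 87.7)² − (y − 68.6)² with x = -26.197, y = 64.304, so z ≈ 59.599 ≈ 59.6 km.
Check against Seismometer 4 (with the unrounded solution): distance 106.10 ≈ 106.10 km. ✓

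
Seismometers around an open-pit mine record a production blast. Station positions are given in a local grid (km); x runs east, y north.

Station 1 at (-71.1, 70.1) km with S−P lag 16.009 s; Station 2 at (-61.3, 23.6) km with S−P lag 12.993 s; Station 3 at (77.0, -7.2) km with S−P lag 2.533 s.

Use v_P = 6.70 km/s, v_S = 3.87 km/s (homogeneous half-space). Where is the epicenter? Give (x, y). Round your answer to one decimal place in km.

53.8 km east, -6.8 km north

Distance from S−P lag: d = Δt · v_P v_S / (v_P − v_S) = Δt · (6.70·3.87)/(6.70−3.87) ≈ 9.1622·Δt.
So d_Station 1 = 146.68, d_Station 2 = 119.04, d_Station 3 = 23.21 km.
Circle about each station: (x + 71.1)² + (y − 70.1)² = 146.68²; (x + 61.3)² + (y − 23.6)² = 119.04²; (x − 77.0)² + (y + 7.2)² = 23.21².
Subtracting the Station 1 equation from the Station 2 and Station 3 equations removes the quadratic terms:
19.6 x − 93.0 y = 1689.93
296.2 x − 154.6 y = 16987.94
Solving the 2×2 system: x ≈ 53.8, y ≈ -6.8 km.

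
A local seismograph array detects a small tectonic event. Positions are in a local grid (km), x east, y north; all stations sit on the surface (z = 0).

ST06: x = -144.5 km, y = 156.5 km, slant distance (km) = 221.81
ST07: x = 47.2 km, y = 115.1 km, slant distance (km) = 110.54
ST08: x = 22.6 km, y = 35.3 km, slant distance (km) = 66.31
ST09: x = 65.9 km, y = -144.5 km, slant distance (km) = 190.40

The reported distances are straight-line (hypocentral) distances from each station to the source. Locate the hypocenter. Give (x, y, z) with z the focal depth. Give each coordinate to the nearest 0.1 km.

Each station gives a sphere (x−x_i)² + (y−y_i)² + z² = d_i² (stations at z=0).
Subtracting the ST06 sphere from ST07 and ST08: z² cancels, leaving linear equations in x and y:
383.4 x − 82.8 y = 7083.93
334.2 x − 242.4 y = 1187.01
Solving: x ≈ 24.805, y ≈ 29.302 km (keep extra digits for the depth step; rounded: 24.8, 29.3).
Then from the ST06 sphere: z² = 221.81² − (x + 144.5)² − (y − 156.5)² with x = 24.805, y = 29.302, so z ≈ 66.001 ≈ 66.0 km.

x ≈ 24.8 km, y ≈ 29.3 km, depth ≈ 66.0 km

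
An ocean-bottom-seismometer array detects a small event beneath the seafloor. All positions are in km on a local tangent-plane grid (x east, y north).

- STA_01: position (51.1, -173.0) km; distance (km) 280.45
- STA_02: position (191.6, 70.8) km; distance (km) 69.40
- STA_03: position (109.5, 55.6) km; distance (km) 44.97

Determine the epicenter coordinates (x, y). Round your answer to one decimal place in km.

Circle about each station: (x − 51.1)² + (y + 173.0)² = 280.45²; (x − 191.6)² + (y − 70.8)² = 69.40²; (x − 109.5)² + (y − 55.6)² = 44.97².
Subtracting pairs of circle equations eliminates x²+y² and gives linear equations (the radical axes):
281.0 x + 487.6 y = 83018.83
116.8 x + 457.2 y = 59171.30
Solving the 2×2 system: x ≈ 127.3, y ≈ 96.9 km.

(127.3, 96.9)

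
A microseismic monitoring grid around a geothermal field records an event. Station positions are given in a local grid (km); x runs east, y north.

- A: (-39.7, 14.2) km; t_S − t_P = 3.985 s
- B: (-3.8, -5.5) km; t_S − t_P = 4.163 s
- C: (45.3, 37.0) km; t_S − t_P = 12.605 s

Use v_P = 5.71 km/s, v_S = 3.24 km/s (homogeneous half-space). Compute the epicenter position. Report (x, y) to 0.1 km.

(-33.5, -15.0)

Distance from S−P lag: d = Δt · v_P v_S / (v_P − v_S) = Δt · (5.71·3.24)/(5.71−3.24) ≈ 7.4900·Δt.
So d_A = 29.85, d_B = 31.18, d_C = 94.41 km.
Circle about each station: (x + 39.7)² + (y − 14.2)² = 29.85²; (x + 3.8)² + (y + 5.5)² = 31.18²; (x − 45.3)² + (y − 37.0)² = 94.41².
Subtracting the A equation from the B and C equations removes the quadratic terms:
71.8 x − 39.4 y = -1814.21
170.0 x + 45.6 y = -6378.87
Solving the 2×2 system: x ≈ -33.5, y ≈ -15.0 km.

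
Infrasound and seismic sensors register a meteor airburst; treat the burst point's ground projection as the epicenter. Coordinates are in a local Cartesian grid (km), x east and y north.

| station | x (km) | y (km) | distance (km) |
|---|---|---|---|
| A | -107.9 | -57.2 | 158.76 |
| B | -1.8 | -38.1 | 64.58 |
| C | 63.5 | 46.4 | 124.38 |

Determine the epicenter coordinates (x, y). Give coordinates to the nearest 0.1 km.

Circle about each station: (x + 107.9)² + (y + 57.2)² = 158.76²; (x + 1.8)² + (y + 38.1)² = 64.58²; (x − 63.5)² + (y − 46.4)² = 124.38².
Subtracting the A equation from the B and C equations removes the quadratic terms:
212.2 x + 38.2 y = 7574.76
342.8 x + 207.2 y = 1005.31
Solving the 2×2 system: x ≈ 49.6, y ≈ -77.2 km.
Check against A (with the unrounded x, y): √((x + 107.9)²+(y + 57.2)²) = 158.76 ≈ 158.76 km. ✓

(49.6, -77.2)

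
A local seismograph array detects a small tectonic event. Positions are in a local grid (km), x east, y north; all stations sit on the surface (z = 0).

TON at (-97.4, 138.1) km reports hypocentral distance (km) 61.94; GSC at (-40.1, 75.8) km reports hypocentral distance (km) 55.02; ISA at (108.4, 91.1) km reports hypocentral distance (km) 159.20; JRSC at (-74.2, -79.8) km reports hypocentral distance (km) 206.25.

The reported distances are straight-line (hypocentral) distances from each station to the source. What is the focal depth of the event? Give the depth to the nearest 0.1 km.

Each station gives a sphere (x−x_i)² + (y−y_i)² + z² = d_i² (stations at z=0).
Subtracting the TON sphere from GSC and ISA: z² cancels, leaving linear equations in x and y:
114.6 x − 124.6 y = -20395.36
411.6 x − 94.0 y = -30016.68
Solving: x ≈ -44.996, y ≈ 122.302 km (keep extra digits for the depth step; rounded: -45.0, 122.3).
Then from the TON sphere: z² = 61.94² − (x + 97.4)² − (y − 138.1)² with x = -44.996, y = 122.302, so z ≈ 28.997 ≈ 29.0 km.

z ≈ 29.0 km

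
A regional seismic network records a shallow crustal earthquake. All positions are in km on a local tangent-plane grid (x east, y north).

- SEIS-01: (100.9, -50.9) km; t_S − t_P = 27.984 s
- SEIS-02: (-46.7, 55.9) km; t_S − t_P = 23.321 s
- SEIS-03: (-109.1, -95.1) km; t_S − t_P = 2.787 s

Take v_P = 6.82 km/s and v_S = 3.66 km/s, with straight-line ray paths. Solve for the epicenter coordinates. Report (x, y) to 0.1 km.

Distance from S−P lag: d = Δt · v_P v_S / (v_P − v_S) = Δt · (6.82·3.66)/(6.82−3.66) ≈ 7.8991·Δt.
So d_SEIS-01 = 221.05, d_SEIS-02 = 184.22, d_SEIS-03 = 22.01 km.
Circle about each station: (x − 100.9)² + (y + 50.9)² = 221.05²; (x + 46.7)² + (y − 55.9)² = 184.22²; (x + 109.1)² + (y + 95.1)² = 22.01².
Subtracting pairs of circle equations eliminates x²+y² and gives linear equations (the radical axes):
-295.2 x + 213.6 y = 7460.17
-420.0 x − 88.4 y = 56553.86
Solving the 2×2 system: x ≈ -110.0, y ≈ -117.1 km.

-110.0 km east, -117.1 km north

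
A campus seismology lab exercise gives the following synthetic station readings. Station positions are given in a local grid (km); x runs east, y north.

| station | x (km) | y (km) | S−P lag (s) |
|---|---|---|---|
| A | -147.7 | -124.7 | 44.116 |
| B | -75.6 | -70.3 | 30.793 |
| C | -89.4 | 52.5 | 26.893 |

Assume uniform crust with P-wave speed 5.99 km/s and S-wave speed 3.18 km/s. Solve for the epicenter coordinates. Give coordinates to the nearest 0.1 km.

92.9 km east, 52.9 km north

Distance from S−P lag: d = Δt · v_P v_S / (v_P − v_S) = Δt · (5.99·3.18)/(5.99−3.18) ≈ 6.7787·Δt.
So d_A = 299.05, d_B = 208.74, d_C = 182.30 km.
Circle about each station: (x + 147.7)² + (y + 124.7)² = 299.05²; (x + 75.6)² + (y + 70.3)² = 208.74²; (x + 89.4)² + (y − 52.5)² = 182.30².
Subtracting pairs of circle equations eliminates x²+y² and gives linear equations (the radical axes):
144.2 x + 108.8 y = 19150.58
116.6 x + 354.4 y = 29580.84
Solving the 2×2 system: x ≈ 92.9, y ≈ 52.9 km.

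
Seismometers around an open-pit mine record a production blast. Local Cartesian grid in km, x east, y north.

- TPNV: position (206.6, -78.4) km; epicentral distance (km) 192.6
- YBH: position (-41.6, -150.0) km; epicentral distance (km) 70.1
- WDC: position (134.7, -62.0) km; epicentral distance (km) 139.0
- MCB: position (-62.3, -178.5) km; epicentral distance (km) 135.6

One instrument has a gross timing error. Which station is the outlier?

Solve using three stations at a time. Using TPNV, YBH, WDC (subtract circle equations pairwise → linear system) gives (x, y) ≈ (28.5, -151.6).
Distances from that point to each station vs reported:
  TPNV: calculated 192.6 vs reported 192.6 → residual 0.0 km
  YBH: calculated 70.1 vs reported 70.1 → residual 0.0 km
  WDC: calculated 139.0 vs reported 139.0 → residual 0.0 km
  MCB: calculated 94.7 vs reported 135.6 → residual 40.9 km
TPNV, YBH, WDC are mutually consistent (residuals ≈ 0); MCB is off by 40.9 km.

MCB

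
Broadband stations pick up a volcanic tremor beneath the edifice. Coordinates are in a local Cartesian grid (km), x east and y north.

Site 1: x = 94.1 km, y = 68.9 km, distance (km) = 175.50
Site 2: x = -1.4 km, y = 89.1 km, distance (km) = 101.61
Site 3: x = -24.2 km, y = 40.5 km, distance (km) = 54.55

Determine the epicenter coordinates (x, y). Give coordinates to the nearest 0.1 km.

Circle about each station: (x − 94.1)² + (y − 68.9)² = 175.50²; (x + 1.4)² + (y − 89.1)² = 101.61²; (x + 24.2)² + (y − 40.5)² = 54.55².
Subtracting the Site 1 equation from the Site 2 and Site 3 equations removes the quadratic terms:
-191.0 x + 40.4 y = 14814.41
-236.6 x − 56.8 y = 16448.42
Solving the 2×2 system: x ≈ -73.8, y ≈ 17.8 km.

(-73.8, 17.8)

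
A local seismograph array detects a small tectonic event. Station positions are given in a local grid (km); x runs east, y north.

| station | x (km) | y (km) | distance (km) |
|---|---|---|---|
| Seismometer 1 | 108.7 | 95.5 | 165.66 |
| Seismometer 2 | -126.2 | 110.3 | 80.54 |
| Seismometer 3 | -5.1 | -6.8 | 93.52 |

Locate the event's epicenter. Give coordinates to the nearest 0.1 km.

-55.3 km east, 72.1 km north

Circle about each station: (x − 108.7)² + (y − 95.5)² = 165.66²; (x + 126.2)² + (y − 110.3)² = 80.54²; (x + 5.1)² + (y + 6.8)² = 93.52².
Subtracting pairs of circle equations eliminates x²+y² and gives linear equations (the radical axes):
-469.8 x + 29.6 y = 28113.13
-227.6 x − 204.6 y = -2166.44
Solving the 2×2 system: x ≈ -55.3, y ≈ 72.1 km.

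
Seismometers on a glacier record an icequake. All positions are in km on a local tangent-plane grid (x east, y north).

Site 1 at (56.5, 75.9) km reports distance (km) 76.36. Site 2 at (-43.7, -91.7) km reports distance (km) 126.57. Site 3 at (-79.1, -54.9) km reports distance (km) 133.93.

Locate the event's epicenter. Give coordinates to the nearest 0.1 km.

(42.7, 0.8)

Circle about each station: (x − 56.5)² + (y − 75.9)² = 76.36²; (x + 43.7)² + (y + 91.7)² = 126.57²; (x + 79.1)² + (y + 54.9)² = 133.93².
Subtracting the Site 1 equation from the Site 2 and Site 3 equations removes the quadratic terms:
-200.4 x − 335.2 y = -8823.60
-271.2 x − 261.6 y = -11788.64
Solving the 2×2 system: x ≈ 42.7, y ≈ 0.8 km.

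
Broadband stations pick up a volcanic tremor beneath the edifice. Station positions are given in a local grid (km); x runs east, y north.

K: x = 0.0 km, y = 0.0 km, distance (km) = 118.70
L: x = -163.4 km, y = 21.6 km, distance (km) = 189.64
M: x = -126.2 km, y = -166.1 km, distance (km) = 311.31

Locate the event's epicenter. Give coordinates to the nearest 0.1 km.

x ≈ -0.5 km, y ≈ 118.7 km

Circle about each station: x² + y² = 118.70²; (x + 163.4)² + (y − 21.6)² = 189.64²; (x + 126.2)² + (y + 166.1)² = 311.31².
Subtracting the K equation from the L and M equations removes the quadratic terms:
-326.8 x + 43.2 y = 5292.48
-252.4 x − 332.2 y = -39308.58
Solving the 2×2 system: x ≈ -0.5, y ≈ 118.7 km.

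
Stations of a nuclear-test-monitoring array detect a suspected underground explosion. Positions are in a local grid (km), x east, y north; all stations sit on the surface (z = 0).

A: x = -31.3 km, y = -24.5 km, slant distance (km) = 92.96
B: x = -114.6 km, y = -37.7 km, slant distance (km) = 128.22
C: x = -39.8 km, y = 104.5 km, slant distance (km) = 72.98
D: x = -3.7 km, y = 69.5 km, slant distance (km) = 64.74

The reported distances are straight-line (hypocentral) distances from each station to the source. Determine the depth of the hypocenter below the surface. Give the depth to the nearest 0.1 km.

z ≈ 51.3 km

Each station gives a sphere (x−x_i)² + (y−y_i)² + z² = d_i² (stations at z=0).
Subtracting the A sphere from B and C: z² cancels, leaving linear equations in x and y:
-166.6 x − 26.4 y = 5175.70
-17.0 x + 258.0 y = 14239.83
Solving: x ≈ -39.401, y ≈ 52.597 km (keep extra digits for the depth step; rounded: -39.4, 52.6).
Then from the A sphere: z² = 92.96² − (x + 31.3)² − (y + 24.5)² with x = -39.401, y = 52.597, so z ≈ 51.303 ≈ 51.3 km.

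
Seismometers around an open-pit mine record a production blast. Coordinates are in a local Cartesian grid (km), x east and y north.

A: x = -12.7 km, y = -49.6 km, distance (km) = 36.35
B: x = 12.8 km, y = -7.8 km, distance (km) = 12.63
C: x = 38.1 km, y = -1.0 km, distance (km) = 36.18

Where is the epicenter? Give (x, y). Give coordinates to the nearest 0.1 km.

Circle about each station: (x + 12.7)² + (y + 49.6)² = 36.35²; (x − 12.8)² + (y + 7.8)² = 12.63²; (x − 38.1)² + (y + 1.0)² = 36.18².
Subtracting the A equation from the B and C equations removes the quadratic terms:
51.0 x + 83.6 y = -1234.96
101.6 x + 97.2 y = -1156.51
Solving the 2×2 system: x ≈ 6.6, y ≈ -18.8 km.
Check against A (with the unrounded x, y): √((x + 12.7)²+(y + 49.6)²) = 36.35 ≈ 36.35 km. ✓

x ≈ 6.6 km, y ≈ -18.8 km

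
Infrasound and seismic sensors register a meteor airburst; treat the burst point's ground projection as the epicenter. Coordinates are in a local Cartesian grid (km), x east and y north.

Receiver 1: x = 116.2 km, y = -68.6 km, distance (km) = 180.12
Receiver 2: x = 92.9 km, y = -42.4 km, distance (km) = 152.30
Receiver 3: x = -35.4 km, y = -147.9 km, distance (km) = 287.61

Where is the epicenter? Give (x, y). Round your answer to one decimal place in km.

Circle about each station: (x − 116.2)² + (y + 68.6)² = 180.12²; (x − 92.9)² + (y + 42.4)² = 152.30²; (x + 35.4)² + (y + 147.9)² = 287.61².
Subtracting the Receiver 1 equation from the Receiver 2 and Receiver 3 equations removes the quadratic terms:
-46.6 x + 52.4 y = 1467.69
-303.2 x − 158.6 y = -45357.13
Solving the 2×2 system: x ≈ 92.1, y ≈ 109.9 km.

x ≈ 92.1 km, y ≈ 109.9 km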